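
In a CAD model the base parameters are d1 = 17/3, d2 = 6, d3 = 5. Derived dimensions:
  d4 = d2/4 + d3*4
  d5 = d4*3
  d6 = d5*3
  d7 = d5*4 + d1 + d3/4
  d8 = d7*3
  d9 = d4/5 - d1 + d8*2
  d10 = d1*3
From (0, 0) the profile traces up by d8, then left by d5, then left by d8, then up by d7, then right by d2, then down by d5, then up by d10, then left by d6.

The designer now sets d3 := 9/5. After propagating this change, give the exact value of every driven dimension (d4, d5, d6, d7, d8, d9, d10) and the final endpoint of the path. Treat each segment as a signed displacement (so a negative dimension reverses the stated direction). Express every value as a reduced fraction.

Apply edit: d3 := 9/5
  d4 = d2/4 + d3*4 = 87/10
  d5 = d4*3 = 261/10
  d6 = d5*3 = 783/10
  d7 = d5*4 + d1 + d3/4 = 6631/60
  d8 = d7*3 = 6631/20
  d9 = d4/5 - d1 + d8*2 = 49438/75
  d10 = d1*3 = 17
Walk from origin (0, 0):
  seg 1: up by d8 = 6631/20 → (0, 6631/20)
  seg 2: left by d5 = 261/10 → (-261/10, 6631/20)
  seg 3: left by d8 = 6631/20 → (-7153/20, 6631/20)
  seg 4: up by d7 = 6631/60 → (-7153/20, 6631/15)
  seg 5: right by d2 = 6 → (-7033/20, 6631/15)
  seg 6: down by d5 = 261/10 → (-7033/20, 12479/30)
  seg 7: up by d10 = 17 → (-7033/20, 12989/30)
  seg 8: left by d6 = 783/10 → (-8599/20, 12989/30)

d4 = 87/10
d5 = 261/10
d6 = 783/10
d7 = 6631/60
d8 = 6631/20
d9 = 49438/75
d10 = 17
endpoint = (-8599/20, 12989/30)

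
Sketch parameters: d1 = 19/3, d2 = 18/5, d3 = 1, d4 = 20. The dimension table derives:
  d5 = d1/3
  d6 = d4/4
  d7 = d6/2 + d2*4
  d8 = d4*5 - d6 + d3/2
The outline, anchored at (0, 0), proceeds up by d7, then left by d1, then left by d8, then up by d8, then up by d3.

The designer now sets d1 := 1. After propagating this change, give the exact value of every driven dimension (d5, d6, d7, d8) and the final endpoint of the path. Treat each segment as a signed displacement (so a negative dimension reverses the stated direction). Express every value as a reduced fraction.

Apply edit: d1 := 1
  d5 = d1/3 = 1/3
  d6 = d4/4 = 5
  d7 = d6/2 + d2*4 = 169/10
  d8 = d4*5 - d6 + d3/2 = 191/2
Walk from origin (0, 0):
  seg 1: up by d7 = 169/10 → (0, 169/10)
  seg 2: left by d1 = 1 → (-1, 169/10)
  seg 3: left by d8 = 191/2 → (-193/2, 169/10)
  seg 4: up by d8 = 191/2 → (-193/2, 562/5)
  seg 5: up by d3 = 1 → (-193/2, 567/5)

d5 = 1/3
d6 = 5
d7 = 169/10
d8 = 191/2
endpoint = (-193/2, 567/5)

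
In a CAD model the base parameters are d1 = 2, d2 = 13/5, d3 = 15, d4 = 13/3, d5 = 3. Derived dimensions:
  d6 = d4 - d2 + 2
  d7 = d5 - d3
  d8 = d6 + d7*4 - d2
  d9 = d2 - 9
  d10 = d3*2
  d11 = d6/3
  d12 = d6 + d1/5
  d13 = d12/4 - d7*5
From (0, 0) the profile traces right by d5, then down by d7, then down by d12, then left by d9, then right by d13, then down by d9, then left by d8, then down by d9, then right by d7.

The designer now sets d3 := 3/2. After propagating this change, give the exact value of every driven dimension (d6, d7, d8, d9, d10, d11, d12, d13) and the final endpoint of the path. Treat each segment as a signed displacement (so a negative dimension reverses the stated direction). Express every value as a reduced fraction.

d6 = 56/15
d7 = 3/2
d8 = 107/15
d9 = -32/5
d10 = 3
d11 = 56/45
d12 = 62/15
d13 = -97/15
endpoint = (-27/10, 43/6)

Apply edit: d3 := 3/2
  d6 = d4 - d2 + 2 = 56/15
  d7 = d5 - d3 = 3/2
  d8 = d6 + d7*4 - d2 = 107/15
  d9 = d2 - 9 = -32/5
  d10 = d3*2 = 3
  d11 = d6/3 = 56/45
  d12 = d6 + d1/5 = 62/15
  d13 = d12/4 - d7*5 = -97/15
Walk from origin (0, 0):
  seg 1: right by d5 = 3 → (3, 0)
  seg 2: down by d7 = 3/2 → (3, -3/2)
  seg 3: down by d12 = 62/15 → (3, -169/30)
  seg 4: left by d9 = -32/5 → (47/5, -169/30)
  seg 5: right by d13 = -97/15 → (44/15, -169/30)
  seg 6: down by d9 = -32/5 → (44/15, 23/30)
  seg 7: left by d8 = 107/15 → (-21/5, 23/30)
  seg 8: down by d9 = -32/5 → (-21/5, 43/6)
  seg 9: right by d7 = 3/2 → (-27/10, 43/6)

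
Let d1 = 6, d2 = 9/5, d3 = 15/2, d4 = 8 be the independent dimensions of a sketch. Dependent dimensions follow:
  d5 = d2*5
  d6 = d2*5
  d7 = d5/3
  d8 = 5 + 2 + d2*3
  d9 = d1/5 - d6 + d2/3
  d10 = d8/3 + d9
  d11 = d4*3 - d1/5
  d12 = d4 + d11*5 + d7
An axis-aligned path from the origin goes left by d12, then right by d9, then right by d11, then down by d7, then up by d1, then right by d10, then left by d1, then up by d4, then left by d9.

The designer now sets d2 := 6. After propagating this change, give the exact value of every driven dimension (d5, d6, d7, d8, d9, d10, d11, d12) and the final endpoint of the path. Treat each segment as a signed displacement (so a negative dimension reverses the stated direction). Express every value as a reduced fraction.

d5 = 30
d6 = 30
d7 = 10
d8 = 25
d9 = -134/5
d10 = -277/15
d11 = 114/5
d12 = 132
endpoint = (-401/3, 4)

Apply edit: d2 := 6
  d5 = d2*5 = 30
  d6 = d2*5 = 30
  d7 = d5/3 = 10
  d8 = 5 + 2 + d2*3 = 25
  d9 = d1/5 - d6 + d2/3 = -134/5
  d10 = d8/3 + d9 = -277/15
  d11 = d4*3 - d1/5 = 114/5
  d12 = d4 + d11*5 + d7 = 132
Walk from origin (0, 0):
  seg 1: left by d12 = 132 → (-132, 0)
  seg 2: right by d9 = -134/5 → (-794/5, 0)
  seg 3: right by d11 = 114/5 → (-136, 0)
  seg 4: down by d7 = 10 → (-136, -10)
  seg 5: up by d1 = 6 → (-136, -4)
  seg 6: right by d10 = -277/15 → (-2317/15, -4)
  seg 7: left by d1 = 6 → (-2407/15, -4)
  seg 8: up by d4 = 8 → (-2407/15, 4)
  seg 9: left by d9 = -134/5 → (-401/3, 4)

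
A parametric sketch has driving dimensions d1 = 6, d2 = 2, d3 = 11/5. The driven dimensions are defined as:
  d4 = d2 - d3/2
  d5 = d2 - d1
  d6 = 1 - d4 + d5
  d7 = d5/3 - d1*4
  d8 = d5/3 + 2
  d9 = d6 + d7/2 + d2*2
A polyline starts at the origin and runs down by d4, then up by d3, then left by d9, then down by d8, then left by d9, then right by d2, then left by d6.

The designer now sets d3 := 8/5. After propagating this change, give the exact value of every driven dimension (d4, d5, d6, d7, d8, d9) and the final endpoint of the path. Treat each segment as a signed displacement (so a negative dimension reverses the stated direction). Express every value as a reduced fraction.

d4 = 6/5
d5 = -4
d6 = -21/5
d7 = -76/3
d8 = 2/3
d9 = -193/15
endpoint = (479/15, -4/15)

Apply edit: d3 := 8/5
  d4 = d2 - d3/2 = 6/5
  d5 = d2 - d1 = -4
  d6 = 1 - d4 + d5 = -21/5
  d7 = d5/3 - d1*4 = -76/3
  d8 = d5/3 + 2 = 2/3
  d9 = d6 + d7/2 + d2*2 = -193/15
Walk from origin (0, 0):
  seg 1: down by d4 = 6/5 → (0, -6/5)
  seg 2: up by d3 = 8/5 → (0, 2/5)
  seg 3: left by d9 = -193/15 → (193/15, 2/5)
  seg 4: down by d8 = 2/3 → (193/15, -4/15)
  seg 5: left by d9 = -193/15 → (386/15, -4/15)
  seg 6: right by d2 = 2 → (416/15, -4/15)
  seg 7: left by d6 = -21/5 → (479/15, -4/15)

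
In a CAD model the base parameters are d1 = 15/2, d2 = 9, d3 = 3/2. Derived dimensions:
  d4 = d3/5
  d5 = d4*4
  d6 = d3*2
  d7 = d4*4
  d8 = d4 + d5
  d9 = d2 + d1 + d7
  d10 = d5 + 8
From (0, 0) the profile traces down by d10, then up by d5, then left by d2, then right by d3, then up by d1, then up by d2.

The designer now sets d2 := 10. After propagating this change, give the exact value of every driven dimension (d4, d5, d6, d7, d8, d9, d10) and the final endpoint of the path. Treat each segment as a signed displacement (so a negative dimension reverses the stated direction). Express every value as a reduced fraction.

d4 = 3/10
d5 = 6/5
d6 = 3
d7 = 6/5
d8 = 3/2
d9 = 187/10
d10 = 46/5
endpoint = (-17/2, 19/2)

Apply edit: d2 := 10
  d4 = d3/5 = 3/10
  d5 = d4*4 = 6/5
  d6 = d3*2 = 3
  d7 = d4*4 = 6/5
  d8 = d4 + d5 = 3/2
  d9 = d2 + d1 + d7 = 187/10
  d10 = d5 + 8 = 46/5
Walk from origin (0, 0):
  seg 1: down by d10 = 46/5 → (0, -46/5)
  seg 2: up by d5 = 6/5 → (0, -8)
  seg 3: left by d2 = 10 → (-10, -8)
  seg 4: right by d3 = 3/2 → (-17/2, -8)
  seg 5: up by d1 = 15/2 → (-17/2, -1/2)
  seg 6: up by d2 = 10 → (-17/2, 19/2)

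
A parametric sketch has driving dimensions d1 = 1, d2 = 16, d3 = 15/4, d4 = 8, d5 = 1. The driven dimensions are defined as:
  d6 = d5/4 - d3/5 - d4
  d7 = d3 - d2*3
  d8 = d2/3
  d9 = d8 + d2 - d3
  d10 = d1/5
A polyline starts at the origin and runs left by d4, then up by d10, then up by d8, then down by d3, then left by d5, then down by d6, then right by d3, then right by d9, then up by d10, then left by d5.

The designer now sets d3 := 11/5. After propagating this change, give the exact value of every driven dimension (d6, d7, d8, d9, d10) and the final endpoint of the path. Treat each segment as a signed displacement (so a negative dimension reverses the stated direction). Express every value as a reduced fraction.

d6 = -819/100
d7 = -229/5
d8 = 16/3
d9 = 287/15
d10 = 1/5
endpoint = (34/3, 3517/300)

Apply edit: d3 := 11/5
  d6 = d5/4 - d3/5 - d4 = -819/100
  d7 = d3 - d2*3 = -229/5
  d8 = d2/3 = 16/3
  d9 = d8 + d2 - d3 = 287/15
  d10 = d1/5 = 1/5
Walk from origin (0, 0):
  seg 1: left by d4 = 8 → (-8, 0)
  seg 2: up by d10 = 1/5 → (-8, 1/5)
  seg 3: up by d8 = 16/3 → (-8, 83/15)
  seg 4: down by d3 = 11/5 → (-8, 10/3)
  seg 5: left by d5 = 1 → (-9, 10/3)
  seg 6: down by d6 = -819/100 → (-9, 3457/300)
  seg 7: right by d3 = 11/5 → (-34/5, 3457/300)
  seg 8: right by d9 = 287/15 → (37/3, 3457/300)
  seg 9: up by d10 = 1/5 → (37/3, 3517/300)
  seg 10: left by d5 = 1 → (34/3, 3517/300)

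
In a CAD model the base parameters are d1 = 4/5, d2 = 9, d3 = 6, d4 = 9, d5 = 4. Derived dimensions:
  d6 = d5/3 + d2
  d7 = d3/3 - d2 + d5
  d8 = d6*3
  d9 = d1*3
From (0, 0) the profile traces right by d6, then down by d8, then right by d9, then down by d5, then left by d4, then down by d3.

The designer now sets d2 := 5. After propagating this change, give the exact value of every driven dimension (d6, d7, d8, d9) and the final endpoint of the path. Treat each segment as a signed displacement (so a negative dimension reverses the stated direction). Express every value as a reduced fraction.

Apply edit: d2 := 5
  d6 = d5/3 + d2 = 19/3
  d7 = d3/3 - d2 + d5 = 1
  d8 = d6*3 = 19
  d9 = d1*3 = 12/5
Walk from origin (0, 0):
  seg 1: right by d6 = 19/3 → (19/3, 0)
  seg 2: down by d8 = 19 → (19/3, -19)
  seg 3: right by d9 = 12/5 → (131/15, -19)
  seg 4: down by d5 = 4 → (131/15, -23)
  seg 5: left by d4 = 9 → (-4/15, -23)
  seg 6: down by d3 = 6 → (-4/15, -29)

d6 = 19/3
d7 = 1
d8 = 19
d9 = 12/5
endpoint = (-4/15, -29)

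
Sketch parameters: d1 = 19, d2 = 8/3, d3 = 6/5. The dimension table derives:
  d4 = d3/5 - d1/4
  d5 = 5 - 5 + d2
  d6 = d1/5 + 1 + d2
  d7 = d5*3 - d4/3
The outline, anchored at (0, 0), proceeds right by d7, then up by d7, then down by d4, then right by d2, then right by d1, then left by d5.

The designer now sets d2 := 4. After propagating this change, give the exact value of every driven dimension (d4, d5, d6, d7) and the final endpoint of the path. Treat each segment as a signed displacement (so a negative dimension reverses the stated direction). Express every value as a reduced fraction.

d4 = -451/100
d5 = 4
d6 = 44/5
d7 = 4051/300
endpoint = (9751/300, 1351/75)

Apply edit: d2 := 4
  d4 = d3/5 - d1/4 = -451/100
  d5 = 5 - 5 + d2 = 4
  d6 = d1/5 + 1 + d2 = 44/5
  d7 = d5*3 - d4/3 = 4051/300
Walk from origin (0, 0):
  seg 1: right by d7 = 4051/300 → (4051/300, 0)
  seg 2: up by d7 = 4051/300 → (4051/300, 4051/300)
  seg 3: down by d4 = -451/100 → (4051/300, 1351/75)
  seg 4: right by d2 = 4 → (5251/300, 1351/75)
  seg 5: right by d1 = 19 → (10951/300, 1351/75)
  seg 6: left by d5 = 4 → (9751/300, 1351/75)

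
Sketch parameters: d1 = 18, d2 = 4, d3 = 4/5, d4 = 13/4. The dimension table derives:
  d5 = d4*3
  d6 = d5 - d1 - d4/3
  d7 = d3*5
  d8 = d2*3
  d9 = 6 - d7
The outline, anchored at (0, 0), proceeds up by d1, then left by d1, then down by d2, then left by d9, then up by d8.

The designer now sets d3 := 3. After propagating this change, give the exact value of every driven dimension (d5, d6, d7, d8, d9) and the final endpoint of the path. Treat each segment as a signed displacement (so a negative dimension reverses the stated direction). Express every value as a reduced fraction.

Apply edit: d3 := 3
  d5 = d4*3 = 39/4
  d6 = d5 - d1 - d4/3 = -28/3
  d7 = d3*5 = 15
  d8 = d2*3 = 12
  d9 = 6 - d7 = -9
Walk from origin (0, 0):
  seg 1: up by d1 = 18 → (0, 18)
  seg 2: left by d1 = 18 → (-18, 18)
  seg 3: down by d2 = 4 → (-18, 14)
  seg 4: left by d9 = -9 → (-9, 14)
  seg 5: up by d8 = 12 → (-9, 26)

d5 = 39/4
d6 = -28/3
d7 = 15
d8 = 12
d9 = -9
endpoint = (-9, 26)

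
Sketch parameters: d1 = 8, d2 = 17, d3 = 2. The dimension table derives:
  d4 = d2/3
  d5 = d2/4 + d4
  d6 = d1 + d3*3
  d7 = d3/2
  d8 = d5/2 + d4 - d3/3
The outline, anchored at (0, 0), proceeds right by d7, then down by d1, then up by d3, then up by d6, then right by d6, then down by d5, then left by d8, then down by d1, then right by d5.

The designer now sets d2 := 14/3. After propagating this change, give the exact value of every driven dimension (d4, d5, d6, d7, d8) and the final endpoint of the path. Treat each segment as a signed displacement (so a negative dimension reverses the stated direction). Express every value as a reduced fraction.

Apply edit: d2 := 14/3
  d4 = d2/3 = 14/9
  d5 = d2/4 + d4 = 49/18
  d6 = d1 + d3*3 = 14
  d7 = d3/2 = 1
  d8 = d5/2 + d4 - d3/3 = 9/4
Walk from origin (0, 0):
  seg 1: right by d7 = 1 → (1, 0)
  seg 2: down by d1 = 8 → (1, -8)
  seg 3: up by d3 = 2 → (1, -6)
  seg 4: up by d6 = 14 → (1, 8)
  seg 5: right by d6 = 14 → (15, 8)
  seg 6: down by d5 = 49/18 → (15, 95/18)
  seg 7: left by d8 = 9/4 → (51/4, 95/18)
  seg 8: down by d1 = 8 → (51/4, -49/18)
  seg 9: right by d5 = 49/18 → (557/36, -49/18)

d4 = 14/9
d5 = 49/18
d6 = 14
d7 = 1
d8 = 9/4
endpoint = (557/36, -49/18)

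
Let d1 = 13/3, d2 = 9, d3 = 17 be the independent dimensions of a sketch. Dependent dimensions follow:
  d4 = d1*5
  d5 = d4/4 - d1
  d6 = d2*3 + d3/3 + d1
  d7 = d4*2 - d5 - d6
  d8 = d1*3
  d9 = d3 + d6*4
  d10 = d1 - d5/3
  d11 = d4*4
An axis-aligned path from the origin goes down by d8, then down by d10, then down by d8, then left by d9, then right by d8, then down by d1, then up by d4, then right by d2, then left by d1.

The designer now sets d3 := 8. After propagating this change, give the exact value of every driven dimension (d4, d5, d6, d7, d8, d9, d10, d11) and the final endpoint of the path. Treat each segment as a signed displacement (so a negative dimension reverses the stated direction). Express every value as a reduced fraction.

d4 = 65/3
d5 = 13/12
d6 = 34
d7 = 33/4
d8 = 13
d9 = 144
d10 = 143/36
d11 = 260/3
endpoint = (-379/3, -455/36)

Apply edit: d3 := 8
  d4 = d1*5 = 65/3
  d5 = d4/4 - d1 = 13/12
  d6 = d2*3 + d3/3 + d1 = 34
  d7 = d4*2 - d5 - d6 = 33/4
  d8 = d1*3 = 13
  d9 = d3 + d6*4 = 144
  d10 = d1 - d5/3 = 143/36
  d11 = d4*4 = 260/3
Walk from origin (0, 0):
  seg 1: down by d8 = 13 → (0, -13)
  seg 2: down by d10 = 143/36 → (0, -611/36)
  seg 3: down by d8 = 13 → (0, -1079/36)
  seg 4: left by d9 = 144 → (-144, -1079/36)
  seg 5: right by d8 = 13 → (-131, -1079/36)
  seg 6: down by d1 = 13/3 → (-131, -1235/36)
  seg 7: up by d4 = 65/3 → (-131, -455/36)
  seg 8: right by d2 = 9 → (-122, -455/36)
  seg 9: left by d1 = 13/3 → (-379/3, -455/36)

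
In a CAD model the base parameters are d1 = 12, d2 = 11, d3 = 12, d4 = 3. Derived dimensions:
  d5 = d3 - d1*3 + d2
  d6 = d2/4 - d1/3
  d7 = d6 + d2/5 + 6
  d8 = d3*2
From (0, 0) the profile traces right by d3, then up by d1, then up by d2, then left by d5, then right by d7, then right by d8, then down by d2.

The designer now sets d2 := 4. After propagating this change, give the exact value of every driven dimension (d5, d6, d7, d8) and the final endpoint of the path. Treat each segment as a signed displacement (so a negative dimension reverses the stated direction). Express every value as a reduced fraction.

d5 = -20
d6 = -3
d7 = 19/5
d8 = 24
endpoint = (299/5, 12)

Apply edit: d2 := 4
  d5 = d3 - d1*3 + d2 = -20
  d6 = d2/4 - d1/3 = -3
  d7 = d6 + d2/5 + 6 = 19/5
  d8 = d3*2 = 24
Walk from origin (0, 0):
  seg 1: right by d3 = 12 → (12, 0)
  seg 2: up by d1 = 12 → (12, 12)
  seg 3: up by d2 = 4 → (12, 16)
  seg 4: left by d5 = -20 → (32, 16)
  seg 5: right by d7 = 19/5 → (179/5, 16)
  seg 6: right by d8 = 24 → (299/5, 16)
  seg 7: down by d2 = 4 → (299/5, 12)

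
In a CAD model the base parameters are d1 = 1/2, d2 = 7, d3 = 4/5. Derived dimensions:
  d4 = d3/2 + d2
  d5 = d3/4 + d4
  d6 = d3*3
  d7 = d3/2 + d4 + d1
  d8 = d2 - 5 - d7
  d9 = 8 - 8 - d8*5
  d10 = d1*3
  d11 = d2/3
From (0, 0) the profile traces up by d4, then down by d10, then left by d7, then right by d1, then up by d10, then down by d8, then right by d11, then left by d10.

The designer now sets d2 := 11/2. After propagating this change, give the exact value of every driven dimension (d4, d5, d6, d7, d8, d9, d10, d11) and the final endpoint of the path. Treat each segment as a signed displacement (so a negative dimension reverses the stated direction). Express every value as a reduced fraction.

Apply edit: d2 := 11/2
  d4 = d3/2 + d2 = 59/10
  d5 = d3/4 + d4 = 61/10
  d6 = d3*3 = 12/5
  d7 = d3/2 + d4 + d1 = 34/5
  d8 = d2 - 5 - d7 = -63/10
  d9 = 8 - 8 - d8*5 = 63/2
  d10 = d1*3 = 3/2
  d11 = d2/3 = 11/6
Walk from origin (0, 0):
  seg 1: up by d4 = 59/10 → (0, 59/10)
  seg 2: down by d10 = 3/2 → (0, 22/5)
  seg 3: left by d7 = 34/5 → (-34/5, 22/5)
  seg 4: right by d1 = 1/2 → (-63/10, 22/5)
  seg 5: up by d10 = 3/2 → (-63/10, 59/10)
  seg 6: down by d8 = -63/10 → (-63/10, 61/5)
  seg 7: right by d11 = 11/6 → (-67/15, 61/5)
  seg 8: left by d10 = 3/2 → (-179/30, 61/5)

d4 = 59/10
d5 = 61/10
d6 = 12/5
d7 = 34/5
d8 = -63/10
d9 = 63/2
d10 = 3/2
d11 = 11/6
endpoint = (-179/30, 61/5)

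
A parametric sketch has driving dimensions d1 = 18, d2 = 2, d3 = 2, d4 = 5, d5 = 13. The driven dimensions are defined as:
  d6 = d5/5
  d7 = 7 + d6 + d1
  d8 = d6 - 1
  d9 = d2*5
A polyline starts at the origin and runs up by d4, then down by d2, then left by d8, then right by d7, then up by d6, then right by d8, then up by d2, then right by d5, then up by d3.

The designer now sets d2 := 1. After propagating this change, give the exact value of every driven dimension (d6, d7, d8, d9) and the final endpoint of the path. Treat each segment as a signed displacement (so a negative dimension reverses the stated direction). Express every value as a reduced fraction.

Apply edit: d2 := 1
  d6 = d5/5 = 13/5
  d7 = 7 + d6 + d1 = 138/5
  d8 = d6 - 1 = 8/5
  d9 = d2*5 = 5
Walk from origin (0, 0):
  seg 1: up by d4 = 5 → (0, 5)
  seg 2: down by d2 = 1 → (0, 4)
  seg 3: left by d8 = 8/5 → (-8/5, 4)
  seg 4: right by d7 = 138/5 → (26, 4)
  seg 5: up by d6 = 13/5 → (26, 33/5)
  seg 6: right by d8 = 8/5 → (138/5, 33/5)
  seg 7: up by d2 = 1 → (138/5, 38/5)
  seg 8: right by d5 = 13 → (203/5, 38/5)
  seg 9: up by d3 = 2 → (203/5, 48/5)

d6 = 13/5
d7 = 138/5
d8 = 8/5
d9 = 5
endpoint = (203/5, 48/5)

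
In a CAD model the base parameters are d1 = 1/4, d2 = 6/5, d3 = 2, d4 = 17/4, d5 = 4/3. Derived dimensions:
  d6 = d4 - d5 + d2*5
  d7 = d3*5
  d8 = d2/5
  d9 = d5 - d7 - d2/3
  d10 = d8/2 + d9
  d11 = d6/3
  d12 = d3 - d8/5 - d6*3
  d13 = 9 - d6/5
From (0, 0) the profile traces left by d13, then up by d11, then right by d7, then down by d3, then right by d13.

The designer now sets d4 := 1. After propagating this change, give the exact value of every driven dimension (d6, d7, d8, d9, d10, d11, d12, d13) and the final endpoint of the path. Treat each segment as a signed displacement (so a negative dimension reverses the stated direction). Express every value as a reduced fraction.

Apply edit: d4 := 1
  d6 = d4 - d5 + d2*5 = 17/3
  d7 = d3*5 = 10
  d8 = d2/5 = 6/25
  d9 = d5 - d7 - d2/3 = -136/15
  d10 = d8/2 + d9 = -671/75
  d11 = d6/3 = 17/9
  d12 = d3 - d8/5 - d6*3 = -1881/125
  d13 = 9 - d6/5 = 118/15
Walk from origin (0, 0):
  seg 1: left by d13 = 118/15 → (-118/15, 0)
  seg 2: up by d11 = 17/9 → (-118/15, 17/9)
  seg 3: right by d7 = 10 → (32/15, 17/9)
  seg 4: down by d3 = 2 → (32/15, -1/9)
  seg 5: right by d13 = 118/15 → (10, -1/9)

d6 = 17/3
d7 = 10
d8 = 6/25
d9 = -136/15
d10 = -671/75
d11 = 17/9
d12 = -1881/125
d13 = 118/15
endpoint = (10, -1/9)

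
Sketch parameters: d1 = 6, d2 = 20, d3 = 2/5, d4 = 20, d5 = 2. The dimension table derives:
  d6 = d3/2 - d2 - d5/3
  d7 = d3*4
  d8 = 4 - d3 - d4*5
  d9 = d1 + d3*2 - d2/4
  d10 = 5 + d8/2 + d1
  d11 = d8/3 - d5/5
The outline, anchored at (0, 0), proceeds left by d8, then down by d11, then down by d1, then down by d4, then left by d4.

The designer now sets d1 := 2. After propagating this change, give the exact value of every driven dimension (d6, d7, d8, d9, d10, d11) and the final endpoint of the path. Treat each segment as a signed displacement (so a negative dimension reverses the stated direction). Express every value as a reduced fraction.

d6 = -307/15
d7 = 8/5
d8 = -482/5
d9 = -11/5
d10 = -206/5
d11 = -488/15
endpoint = (382/5, 158/15)

Apply edit: d1 := 2
  d6 = d3/2 - d2 - d5/3 = -307/15
  d7 = d3*4 = 8/5
  d8 = 4 - d3 - d4*5 = -482/5
  d9 = d1 + d3*2 - d2/4 = -11/5
  d10 = 5 + d8/2 + d1 = -206/5
  d11 = d8/3 - d5/5 = -488/15
Walk from origin (0, 0):
  seg 1: left by d8 = -482/5 → (482/5, 0)
  seg 2: down by d11 = -488/15 → (482/5, 488/15)
  seg 3: down by d1 = 2 → (482/5, 458/15)
  seg 4: down by d4 = 20 → (482/5, 158/15)
  seg 5: left by d4 = 20 → (382/5, 158/15)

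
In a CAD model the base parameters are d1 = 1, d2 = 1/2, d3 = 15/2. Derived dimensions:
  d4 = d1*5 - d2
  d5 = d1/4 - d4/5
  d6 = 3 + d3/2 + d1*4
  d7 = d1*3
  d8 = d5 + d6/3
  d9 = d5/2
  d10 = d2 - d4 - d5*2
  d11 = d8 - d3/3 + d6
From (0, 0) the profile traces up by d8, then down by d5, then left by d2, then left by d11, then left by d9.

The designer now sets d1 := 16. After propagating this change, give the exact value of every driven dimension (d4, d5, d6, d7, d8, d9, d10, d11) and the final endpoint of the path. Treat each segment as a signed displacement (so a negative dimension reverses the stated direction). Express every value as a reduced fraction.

Apply edit: d1 := 16
  d4 = d1*5 - d2 = 159/2
  d5 = d1/4 - d4/5 = -119/10
  d6 = 3 + d3/2 + d1*4 = 283/4
  d7 = d1*3 = 48
  d8 = d5 + d6/3 = 701/60
  d9 = d5/2 = -119/20
  d10 = d2 - d4 - d5*2 = -276/5
  d11 = d8 - d3/3 + d6 = 1199/15
Walk from origin (0, 0):
  seg 1: up by d8 = 701/60 → (0, 701/60)
  seg 2: down by d5 = -119/10 → (0, 283/12)
  seg 3: left by d2 = 1/2 → (-1/2, 283/12)
  seg 4: left by d11 = 1199/15 → (-2413/30, 283/12)
  seg 5: left by d9 = -119/20 → (-4469/60, 283/12)

d4 = 159/2
d5 = -119/10
d6 = 283/4
d7 = 48
d8 = 701/60
d9 = -119/20
d10 = -276/5
d11 = 1199/15
endpoint = (-4469/60, 283/12)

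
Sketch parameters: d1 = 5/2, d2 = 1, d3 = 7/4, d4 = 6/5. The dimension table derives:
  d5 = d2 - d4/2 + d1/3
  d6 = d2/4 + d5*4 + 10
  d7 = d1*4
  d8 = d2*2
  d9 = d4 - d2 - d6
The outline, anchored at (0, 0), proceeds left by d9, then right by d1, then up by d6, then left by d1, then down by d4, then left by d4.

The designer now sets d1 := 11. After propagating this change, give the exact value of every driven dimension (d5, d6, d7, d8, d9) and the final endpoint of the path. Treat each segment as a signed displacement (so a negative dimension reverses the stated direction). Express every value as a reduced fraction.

d5 = 61/15
d6 = 1591/60
d7 = 44
d8 = 2
d9 = -1579/60
endpoint = (1507/60, 1519/60)

Apply edit: d1 := 11
  d5 = d2 - d4/2 + d1/3 = 61/15
  d6 = d2/4 + d5*4 + 10 = 1591/60
  d7 = d1*4 = 44
  d8 = d2*2 = 2
  d9 = d4 - d2 - d6 = -1579/60
Walk from origin (0, 0):
  seg 1: left by d9 = -1579/60 → (1579/60, 0)
  seg 2: right by d1 = 11 → (2239/60, 0)
  seg 3: up by d6 = 1591/60 → (2239/60, 1591/60)
  seg 4: left by d1 = 11 → (1579/60, 1591/60)
  seg 5: down by d4 = 6/5 → (1579/60, 1519/60)
  seg 6: left by d4 = 6/5 → (1507/60, 1519/60)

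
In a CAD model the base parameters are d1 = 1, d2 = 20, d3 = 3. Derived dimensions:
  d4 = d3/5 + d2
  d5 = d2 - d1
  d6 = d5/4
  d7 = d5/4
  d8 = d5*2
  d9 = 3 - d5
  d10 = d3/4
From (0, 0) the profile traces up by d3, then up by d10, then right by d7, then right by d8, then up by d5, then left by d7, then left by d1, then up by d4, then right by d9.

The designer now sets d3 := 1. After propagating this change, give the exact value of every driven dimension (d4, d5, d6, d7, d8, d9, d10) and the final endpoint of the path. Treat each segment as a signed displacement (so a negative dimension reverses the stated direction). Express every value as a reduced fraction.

d4 = 101/5
d5 = 19
d6 = 19/4
d7 = 19/4
d8 = 38
d9 = -16
d10 = 1/4
endpoint = (21, 809/20)

Apply edit: d3 := 1
  d4 = d3/5 + d2 = 101/5
  d5 = d2 - d1 = 19
  d6 = d5/4 = 19/4
  d7 = d5/4 = 19/4
  d8 = d5*2 = 38
  d9 = 3 - d5 = -16
  d10 = d3/4 = 1/4
Walk from origin (0, 0):
  seg 1: up by d3 = 1 → (0, 1)
  seg 2: up by d10 = 1/4 → (0, 5/4)
  seg 3: right by d7 = 19/4 → (19/4, 5/4)
  seg 4: right by d8 = 38 → (171/4, 5/4)
  seg 5: up by d5 = 19 → (171/4, 81/4)
  seg 6: left by d7 = 19/4 → (38, 81/4)
  seg 7: left by d1 = 1 → (37, 81/4)
  seg 8: up by d4 = 101/5 → (37, 809/20)
  seg 9: right by d9 = -16 → (21, 809/20)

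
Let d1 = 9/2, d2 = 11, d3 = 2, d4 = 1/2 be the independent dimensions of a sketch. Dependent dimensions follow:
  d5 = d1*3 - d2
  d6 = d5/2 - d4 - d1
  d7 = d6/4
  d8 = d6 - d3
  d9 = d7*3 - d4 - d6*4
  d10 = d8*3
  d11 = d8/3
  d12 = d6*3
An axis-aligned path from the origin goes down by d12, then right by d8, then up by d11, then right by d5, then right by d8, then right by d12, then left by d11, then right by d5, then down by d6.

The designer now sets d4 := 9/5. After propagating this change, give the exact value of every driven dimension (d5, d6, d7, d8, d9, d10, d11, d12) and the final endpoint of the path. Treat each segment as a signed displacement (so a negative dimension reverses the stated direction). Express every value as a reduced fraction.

Apply edit: d4 := 9/5
  d5 = d1*3 - d2 = 5/2
  d6 = d5/2 - d4 - d1 = -101/20
  d7 = d6/4 = -101/80
  d8 = d6 - d3 = -141/20
  d9 = d7*3 - d4 - d6*4 = 1169/80
  d10 = d8*3 = -423/20
  d11 = d8/3 = -47/20
  d12 = d6*3 = -303/20
Walk from origin (0, 0):
  seg 1: down by d12 = -303/20 → (0, 303/20)
  seg 2: right by d8 = -141/20 → (-141/20, 303/20)
  seg 3: up by d11 = -47/20 → (-141/20, 64/5)
  seg 4: right by d5 = 5/2 → (-91/20, 64/5)
  seg 5: right by d8 = -141/20 → (-58/5, 64/5)
  seg 6: right by d12 = -303/20 → (-107/4, 64/5)
  seg 7: left by d11 = -47/20 → (-122/5, 64/5)
  seg 8: right by d5 = 5/2 → (-219/10, 64/5)
  seg 9: down by d6 = -101/20 → (-219/10, 357/20)

d5 = 5/2
d6 = -101/20
d7 = -101/80
d8 = -141/20
d9 = 1169/80
d10 = -423/20
d11 = -47/20
d12 = -303/20
endpoint = (-219/10, 357/20)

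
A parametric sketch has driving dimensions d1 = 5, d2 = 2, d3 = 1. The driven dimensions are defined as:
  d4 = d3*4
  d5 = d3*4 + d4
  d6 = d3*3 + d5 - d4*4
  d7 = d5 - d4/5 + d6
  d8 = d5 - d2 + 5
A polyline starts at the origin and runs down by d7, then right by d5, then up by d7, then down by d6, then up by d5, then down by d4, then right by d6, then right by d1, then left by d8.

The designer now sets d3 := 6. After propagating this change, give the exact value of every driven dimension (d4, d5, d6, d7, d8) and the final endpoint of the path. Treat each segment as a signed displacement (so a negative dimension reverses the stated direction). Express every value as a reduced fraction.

Apply edit: d3 := 6
  d4 = d3*4 = 24
  d5 = d3*4 + d4 = 48
  d6 = d3*3 + d5 - d4*4 = -30
  d7 = d5 - d4/5 + d6 = 66/5
  d8 = d5 - d2 + 5 = 51
Walk from origin (0, 0):
  seg 1: down by d7 = 66/5 → (0, -66/5)
  seg 2: right by d5 = 48 → (48, -66/5)
  seg 3: up by d7 = 66/5 → (48, 0)
  seg 4: down by d6 = -30 → (48, 30)
  seg 5: up by d5 = 48 → (48, 78)
  seg 6: down by d4 = 24 → (48, 54)
  seg 7: right by d6 = -30 → (18, 54)
  seg 8: right by d1 = 5 → (23, 54)
  seg 9: left by d8 = 51 → (-28, 54)

d4 = 24
d5 = 48
d6 = -30
d7 = 66/5
d8 = 51
endpoint = (-28, 54)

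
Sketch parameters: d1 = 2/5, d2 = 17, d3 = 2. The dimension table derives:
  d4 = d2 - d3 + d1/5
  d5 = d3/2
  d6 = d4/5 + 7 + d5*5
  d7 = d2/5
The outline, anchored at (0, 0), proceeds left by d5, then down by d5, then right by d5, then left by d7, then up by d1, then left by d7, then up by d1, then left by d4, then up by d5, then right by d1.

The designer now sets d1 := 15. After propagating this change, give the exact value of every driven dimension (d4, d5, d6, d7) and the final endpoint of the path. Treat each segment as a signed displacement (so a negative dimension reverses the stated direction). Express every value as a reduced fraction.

d4 = 18
d5 = 1
d6 = 78/5
d7 = 17/5
endpoint = (-49/5, 30)

Apply edit: d1 := 15
  d4 = d2 - d3 + d1/5 = 18
  d5 = d3/2 = 1
  d6 = d4/5 + 7 + d5*5 = 78/5
  d7 = d2/5 = 17/5
Walk from origin (0, 0):
  seg 1: left by d5 = 1 → (-1, 0)
  seg 2: down by d5 = 1 → (-1, -1)
  seg 3: right by d5 = 1 → (0, -1)
  seg 4: left by d7 = 17/5 → (-17/5, -1)
  seg 5: up by d1 = 15 → (-17/5, 14)
  seg 6: left by d7 = 17/5 → (-34/5, 14)
  seg 7: up by d1 = 15 → (-34/5, 29)
  seg 8: left by d4 = 18 → (-124/5, 29)
  seg 9: up by d5 = 1 → (-124/5, 30)
  seg 10: right by d1 = 15 → (-49/5, 30)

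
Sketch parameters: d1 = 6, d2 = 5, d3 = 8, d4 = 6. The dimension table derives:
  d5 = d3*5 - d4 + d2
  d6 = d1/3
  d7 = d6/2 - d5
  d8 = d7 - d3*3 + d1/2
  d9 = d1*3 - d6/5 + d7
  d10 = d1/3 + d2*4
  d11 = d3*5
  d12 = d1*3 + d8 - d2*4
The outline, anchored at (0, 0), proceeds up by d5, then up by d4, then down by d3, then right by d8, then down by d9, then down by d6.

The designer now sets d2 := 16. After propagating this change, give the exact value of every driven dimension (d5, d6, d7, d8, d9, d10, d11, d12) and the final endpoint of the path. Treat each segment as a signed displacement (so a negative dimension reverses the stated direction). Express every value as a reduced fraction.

d5 = 50
d6 = 2
d7 = -49
d8 = -70
d9 = -157/5
d10 = 66
d11 = 40
d12 = -116
endpoint = (-70, 387/5)

Apply edit: d2 := 16
  d5 = d3*5 - d4 + d2 = 50
  d6 = d1/3 = 2
  d7 = d6/2 - d5 = -49
  d8 = d7 - d3*3 + d1/2 = -70
  d9 = d1*3 - d6/5 + d7 = -157/5
  d10 = d1/3 + d2*4 = 66
  d11 = d3*5 = 40
  d12 = d1*3 + d8 - d2*4 = -116
Walk from origin (0, 0):
  seg 1: up by d5 = 50 → (0, 50)
  seg 2: up by d4 = 6 → (0, 56)
  seg 3: down by d3 = 8 → (0, 48)
  seg 4: right by d8 = -70 → (-70, 48)
  seg 5: down by d9 = -157/5 → (-70, 397/5)
  seg 6: down by d6 = 2 → (-70, 387/5)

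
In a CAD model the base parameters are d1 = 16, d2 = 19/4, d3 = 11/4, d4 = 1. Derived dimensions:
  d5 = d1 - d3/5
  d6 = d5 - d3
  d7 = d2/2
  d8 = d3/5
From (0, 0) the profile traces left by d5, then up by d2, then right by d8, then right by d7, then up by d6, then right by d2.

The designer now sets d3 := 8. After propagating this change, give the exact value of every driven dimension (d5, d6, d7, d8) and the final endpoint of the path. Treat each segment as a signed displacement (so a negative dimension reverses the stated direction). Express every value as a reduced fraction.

d5 = 72/5
d6 = 32/5
d7 = 19/8
d8 = 8/5
endpoint = (-227/40, 223/20)

Apply edit: d3 := 8
  d5 = d1 - d3/5 = 72/5
  d6 = d5 - d3 = 32/5
  d7 = d2/2 = 19/8
  d8 = d3/5 = 8/5
Walk from origin (0, 0):
  seg 1: left by d5 = 72/5 → (-72/5, 0)
  seg 2: up by d2 = 19/4 → (-72/5, 19/4)
  seg 3: right by d8 = 8/5 → (-64/5, 19/4)
  seg 4: right by d7 = 19/8 → (-417/40, 19/4)
  seg 5: up by d6 = 32/5 → (-417/40, 223/20)
  seg 6: right by d2 = 19/4 → (-227/40, 223/20)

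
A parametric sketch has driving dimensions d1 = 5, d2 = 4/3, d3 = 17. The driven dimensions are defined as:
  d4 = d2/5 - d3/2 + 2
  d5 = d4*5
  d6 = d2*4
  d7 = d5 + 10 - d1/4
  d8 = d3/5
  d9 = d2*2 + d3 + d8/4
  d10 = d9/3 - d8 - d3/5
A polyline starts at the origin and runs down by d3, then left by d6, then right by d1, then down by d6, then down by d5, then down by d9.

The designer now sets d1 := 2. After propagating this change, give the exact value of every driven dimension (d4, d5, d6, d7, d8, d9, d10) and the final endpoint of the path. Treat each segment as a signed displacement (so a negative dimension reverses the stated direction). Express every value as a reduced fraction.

Apply edit: d1 := 2
  d4 = d2/5 - d3/2 + 2 = -187/30
  d5 = d4*5 = -187/6
  d6 = d2*4 = 16/3
  d7 = d5 + 10 - d1/4 = -65/3
  d8 = d3/5 = 17/5
  d9 = d2*2 + d3 + d8/4 = 1231/60
  d10 = d9/3 - d8 - d3/5 = 7/180
Walk from origin (0, 0):
  seg 1: down by d3 = 17 → (0, -17)
  seg 2: left by d6 = 16/3 → (-16/3, -17)
  seg 3: right by d1 = 2 → (-10/3, -17)
  seg 4: down by d6 = 16/3 → (-10/3, -67/3)
  seg 5: down by d5 = -187/6 → (-10/3, 53/6)
  seg 6: down by d9 = 1231/60 → (-10/3, -701/60)

d4 = -187/30
d5 = -187/6
d6 = 16/3
d7 = -65/3
d8 = 17/5
d9 = 1231/60
d10 = 7/180
endpoint = (-10/3, -701/60)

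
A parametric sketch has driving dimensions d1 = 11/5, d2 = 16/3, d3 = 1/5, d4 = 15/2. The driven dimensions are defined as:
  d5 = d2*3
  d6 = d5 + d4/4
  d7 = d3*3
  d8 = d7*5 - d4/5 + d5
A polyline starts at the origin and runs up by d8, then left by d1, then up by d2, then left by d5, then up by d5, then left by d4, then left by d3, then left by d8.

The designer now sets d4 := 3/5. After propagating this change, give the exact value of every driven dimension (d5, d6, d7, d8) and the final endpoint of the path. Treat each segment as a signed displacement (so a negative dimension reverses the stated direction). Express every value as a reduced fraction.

d5 = 16
d6 = 323/20
d7 = 3/5
d8 = 472/25
endpoint = (-947/25, 3016/75)

Apply edit: d4 := 3/5
  d5 = d2*3 = 16
  d6 = d5 + d4/4 = 323/20
  d7 = d3*3 = 3/5
  d8 = d7*5 - d4/5 + d5 = 472/25
Walk from origin (0, 0):
  seg 1: up by d8 = 472/25 → (0, 472/25)
  seg 2: left by d1 = 11/5 → (-11/5, 472/25)
  seg 3: up by d2 = 16/3 → (-11/5, 1816/75)
  seg 4: left by d5 = 16 → (-91/5, 1816/75)
  seg 5: up by d5 = 16 → (-91/5, 3016/75)
  seg 6: left by d4 = 3/5 → (-94/5, 3016/75)
  seg 7: left by d3 = 1/5 → (-19, 3016/75)
  seg 8: left by d8 = 472/25 → (-947/25, 3016/75)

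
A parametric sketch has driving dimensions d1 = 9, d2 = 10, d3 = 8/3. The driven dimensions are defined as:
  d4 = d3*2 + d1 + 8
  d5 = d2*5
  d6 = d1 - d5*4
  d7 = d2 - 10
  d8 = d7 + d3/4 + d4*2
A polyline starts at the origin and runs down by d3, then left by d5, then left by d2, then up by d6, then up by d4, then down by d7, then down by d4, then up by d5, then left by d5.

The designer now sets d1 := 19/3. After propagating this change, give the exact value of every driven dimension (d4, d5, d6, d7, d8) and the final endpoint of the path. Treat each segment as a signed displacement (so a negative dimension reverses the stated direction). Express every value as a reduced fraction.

d4 = 59/3
d5 = 50
d6 = -581/3
d7 = 0
d8 = 40
endpoint = (-110, -439/3)

Apply edit: d1 := 19/3
  d4 = d3*2 + d1 + 8 = 59/3
  d5 = d2*5 = 50
  d6 = d1 - d5*4 = -581/3
  d7 = d2 - 10 = 0
  d8 = d7 + d3/4 + d4*2 = 40
Walk from origin (0, 0):
  seg 1: down by d3 = 8/3 → (0, -8/3)
  seg 2: left by d5 = 50 → (-50, -8/3)
  seg 3: left by d2 = 10 → (-60, -8/3)
  seg 4: up by d6 = -581/3 → (-60, -589/3)
  seg 5: up by d4 = 59/3 → (-60, -530/3)
  seg 6: down by d7 = 0 → (-60, -530/3)
  seg 7: down by d4 = 59/3 → (-60, -589/3)
  seg 8: up by d5 = 50 → (-60, -439/3)
  seg 9: left by d5 = 50 → (-110, -439/3)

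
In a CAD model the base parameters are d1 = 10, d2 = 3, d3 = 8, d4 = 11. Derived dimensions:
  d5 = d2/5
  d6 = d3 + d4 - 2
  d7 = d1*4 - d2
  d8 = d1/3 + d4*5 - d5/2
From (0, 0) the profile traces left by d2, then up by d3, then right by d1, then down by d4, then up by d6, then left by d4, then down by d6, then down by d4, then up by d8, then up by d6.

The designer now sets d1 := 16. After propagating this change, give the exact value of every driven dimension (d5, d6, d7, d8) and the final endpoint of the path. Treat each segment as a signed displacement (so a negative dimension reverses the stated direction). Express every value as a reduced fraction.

Apply edit: d1 := 16
  d5 = d2/5 = 3/5
  d6 = d3 + d4 - 2 = 17
  d7 = d1*4 - d2 = 61
  d8 = d1/3 + d4*5 - d5/2 = 1801/30
Walk from origin (0, 0):
  seg 1: left by d2 = 3 → (-3, 0)
  seg 2: up by d3 = 8 → (-3, 8)
  seg 3: right by d1 = 16 → (13, 8)
  seg 4: down by d4 = 11 → (13, -3)
  seg 5: up by d6 = 17 → (13, 14)
  seg 6: left by d4 = 11 → (2, 14)
  seg 7: down by d6 = 17 → (2, -3)
  seg 8: down by d4 = 11 → (2, -14)
  seg 9: up by d8 = 1801/30 → (2, 1381/30)
  seg 10: up by d6 = 17 → (2, 1891/30)

d5 = 3/5
d6 = 17
d7 = 61
d8 = 1801/30
endpoint = (2, 1891/30)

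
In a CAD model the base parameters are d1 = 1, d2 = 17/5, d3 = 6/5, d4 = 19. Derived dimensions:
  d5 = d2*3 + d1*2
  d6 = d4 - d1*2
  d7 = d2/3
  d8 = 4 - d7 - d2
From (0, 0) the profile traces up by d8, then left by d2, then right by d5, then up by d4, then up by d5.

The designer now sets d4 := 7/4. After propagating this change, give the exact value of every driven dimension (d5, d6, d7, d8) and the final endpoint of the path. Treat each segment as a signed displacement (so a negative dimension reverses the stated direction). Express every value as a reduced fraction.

d5 = 61/5
d6 = -1/4
d7 = 17/15
d8 = -8/15
endpoint = (44/5, 161/12)

Apply edit: d4 := 7/4
  d5 = d2*3 + d1*2 = 61/5
  d6 = d4 - d1*2 = -1/4
  d7 = d2/3 = 17/15
  d8 = 4 - d7 - d2 = -8/15
Walk from origin (0, 0):
  seg 1: up by d8 = -8/15 → (0, -8/15)
  seg 2: left by d2 = 17/5 → (-17/5, -8/15)
  seg 3: right by d5 = 61/5 → (44/5, -8/15)
  seg 4: up by d4 = 7/4 → (44/5, 73/60)
  seg 5: up by d5 = 61/5 → (44/5, 161/12)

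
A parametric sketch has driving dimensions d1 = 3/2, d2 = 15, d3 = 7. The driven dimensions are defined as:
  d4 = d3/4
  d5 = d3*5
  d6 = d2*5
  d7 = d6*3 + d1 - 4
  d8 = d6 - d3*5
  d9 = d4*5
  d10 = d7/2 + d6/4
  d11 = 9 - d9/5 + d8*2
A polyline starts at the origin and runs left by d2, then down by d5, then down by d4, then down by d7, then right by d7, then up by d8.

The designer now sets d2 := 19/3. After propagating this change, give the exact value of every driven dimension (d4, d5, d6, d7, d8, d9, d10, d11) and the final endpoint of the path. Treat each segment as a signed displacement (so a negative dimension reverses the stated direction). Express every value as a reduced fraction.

d4 = 7/4
d5 = 35
d6 = 95/3
d7 = 185/2
d8 = -10/3
d9 = 35/4
d10 = 325/6
d11 = 7/12
endpoint = (517/6, -1591/12)

Apply edit: d2 := 19/3
  d4 = d3/4 = 7/4
  d5 = d3*5 = 35
  d6 = d2*5 = 95/3
  d7 = d6*3 + d1 - 4 = 185/2
  d8 = d6 - d3*5 = -10/3
  d9 = d4*5 = 35/4
  d10 = d7/2 + d6/4 = 325/6
  d11 = 9 - d9/5 + d8*2 = 7/12
Walk from origin (0, 0):
  seg 1: left by d2 = 19/3 → (-19/3, 0)
  seg 2: down by d5 = 35 → (-19/3, -35)
  seg 3: down by d4 = 7/4 → (-19/3, -147/4)
  seg 4: down by d7 = 185/2 → (-19/3, -517/4)
  seg 5: right by d7 = 185/2 → (517/6, -517/4)
  seg 6: up by d8 = -10/3 → (517/6, -1591/12)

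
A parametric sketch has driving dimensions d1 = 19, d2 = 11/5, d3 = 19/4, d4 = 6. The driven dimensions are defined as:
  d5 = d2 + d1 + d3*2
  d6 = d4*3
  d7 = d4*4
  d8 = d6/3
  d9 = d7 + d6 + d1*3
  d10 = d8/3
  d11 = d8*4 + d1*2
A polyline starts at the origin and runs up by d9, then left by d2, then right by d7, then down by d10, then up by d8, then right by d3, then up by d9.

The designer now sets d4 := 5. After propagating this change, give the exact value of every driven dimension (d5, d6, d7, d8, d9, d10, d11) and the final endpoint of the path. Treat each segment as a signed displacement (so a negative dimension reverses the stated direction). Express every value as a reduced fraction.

Apply edit: d4 := 5
  d5 = d2 + d1 + d3*2 = 307/10
  d6 = d4*3 = 15
  d7 = d4*4 = 20
  d8 = d6/3 = 5
  d9 = d7 + d6 + d1*3 = 92
  d10 = d8/3 = 5/3
  d11 = d8*4 + d1*2 = 58
Walk from origin (0, 0):
  seg 1: up by d9 = 92 → (0, 92)
  seg 2: left by d2 = 11/5 → (-11/5, 92)
  seg 3: right by d7 = 20 → (89/5, 92)
  seg 4: down by d10 = 5/3 → (89/5, 271/3)
  seg 5: up by d8 = 5 → (89/5, 286/3)
  seg 6: right by d3 = 19/4 → (451/20, 286/3)
  seg 7: up by d9 = 92 → (451/20, 562/3)

d5 = 307/10
d6 = 15
d7 = 20
d8 = 5
d9 = 92
d10 = 5/3
d11 = 58
endpoint = (451/20, 562/3)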